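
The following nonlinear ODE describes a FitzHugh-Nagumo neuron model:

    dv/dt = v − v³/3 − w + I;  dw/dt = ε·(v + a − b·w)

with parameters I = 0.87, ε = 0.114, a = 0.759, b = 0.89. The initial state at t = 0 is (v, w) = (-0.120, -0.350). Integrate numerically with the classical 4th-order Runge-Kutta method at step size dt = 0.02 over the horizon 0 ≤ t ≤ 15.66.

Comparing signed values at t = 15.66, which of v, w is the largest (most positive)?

t=0.000: state=(-0.120, -0.350)
step 1 (dt=0.02): k1=(1.101, 0.108), k2=(1.110, 0.110), k3=(1.110, 0.110), k4=(1.120, 0.111); state += dt/6·(k1+2k2+2k3+k4)
t=0.020: state=(-0.098, -0.348)
t=0.040: state=(-0.075, -0.346)
t=0.060: state=(-0.052, -0.343)
continuing one RK4 step at a time; state shown every 50 steps (Δt=1):
t=1.000: state=(1.419, -0.167)
t=2.000: state=(2.013, 0.131)
t=3.000: state=(1.957, 0.417)
t=4.000: state=(1.865, 0.666)
t=5.000: state=(1.772, 0.881)
t=6.000: state=(1.678, 1.065)
t=7.000: state=(1.585, 1.222)
t=8.000: state=(1.490, 1.353)
t=9.000: state=(1.393, 1.461)
t=10.000: state=(1.292, 1.548)
t=11.000: state=(1.183, 1.615)
t=12.000: state=(1.062, 1.663)
t=13.000: state=(0.918, 1.692)
t=14.000: state=(0.726, 1.701)
t=15.000: state=(0.416, 1.682)
t=15.660: state=(0.049, 1.646)
compare at T: v=0.049, w=1.646

largest component: w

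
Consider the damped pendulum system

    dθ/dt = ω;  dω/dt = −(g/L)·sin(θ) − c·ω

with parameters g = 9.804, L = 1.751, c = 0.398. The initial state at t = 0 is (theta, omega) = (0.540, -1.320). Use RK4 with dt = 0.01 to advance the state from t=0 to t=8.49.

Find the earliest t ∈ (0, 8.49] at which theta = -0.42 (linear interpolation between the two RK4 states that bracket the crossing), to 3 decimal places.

t=0.000: state=(0.540, -1.320)
step 1 (dt=0.01): k1=(-1.320, -2.353), k2=(-1.332, -2.317), k3=(-1.332, -2.317), k4=(-1.343, -2.280); state += dt/6·(k1+2k2+2k3+k4)
t=0.010: state=(0.527, -1.343)
t=0.020: state=(0.513, -1.366)
t=0.030: state=(0.499, -1.387)
continuing one RK4 step at a time; state shown every 50 steps (Δt=0.5):
t=0.500: state=(-0.239, -1.431)
t=0.640: state=(-0.418, -1.104)
next step: t=0.650: state=(-0.429, -1.077) — theta has crossed -0.42
linear interpolation between t=0.640 (-0.41796) and t=0.650 (-0.42887) → t≈0.642

t = 0.642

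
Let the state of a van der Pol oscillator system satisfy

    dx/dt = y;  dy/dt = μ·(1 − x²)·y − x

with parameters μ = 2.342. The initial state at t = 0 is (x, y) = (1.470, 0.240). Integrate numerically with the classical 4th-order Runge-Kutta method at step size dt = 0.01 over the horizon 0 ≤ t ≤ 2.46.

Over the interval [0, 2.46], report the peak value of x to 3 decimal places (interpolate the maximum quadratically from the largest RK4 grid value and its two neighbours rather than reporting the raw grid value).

t=0.000: state=(1.470, 0.240)
step 1 (dt=0.01): k1=(0.240, -2.123), k2=(0.229, -2.097), k3=(0.230, -2.097), k4=(0.219, -2.071); state += dt/6·(k1+2k2+2k3+k4)
t=0.010: state=(1.472, 0.219)
t=0.020: state=(1.474, 0.199)
t=0.030: state=(1.476, 0.179)
continuing one RK4 step at a time; state shown every 10 steps (Δt=0.1):
t=0.100: state=(1.484, 0.053)
t=0.200: state=(1.482, -0.090)
t=0.300: state=(1.467, -0.197)
t=0.400: state=(1.443, -0.280)
t=0.500: state=(1.412, -0.346)
t=0.600: state=(1.375, -0.403)
t=0.700: state=(1.332, -0.455)
t=0.800: state=(1.284, -0.506)
t=0.900: state=(1.230, -0.559)
t=1.000: state=(1.172, -0.618)
t=1.100: state=(1.106, -0.687)
t=1.200: state=(1.034, -0.769)
t=1.300: state=(0.952, -0.871)
t=1.400: state=(0.859, -1.001)
t=1.500: state=(0.750, -1.171)
t=1.600: state=(0.623, -1.397)
t=1.700: state=(0.468, -1.705)
t=1.800: state=(0.278, -2.126)
t=1.900: state=(0.038, -2.686)
t=2.000: state=(-0.264, -3.368)
t=2.100: state=(-0.634, -4.007)
t=2.200: state=(-1.050, -4.192)
t=2.300: state=(-1.444, -3.543)
t=2.400: state=(-1.739, -2.319)
t=2.460: state=(-1.856, -1.599)
largest grid value and its neighbours: x(0.120)=1.48496, x(0.130)=1.48510, x(0.140)=1.48508
parabola through these three points peaks at t≈0.134 with x≈1.48511

max x = 1.485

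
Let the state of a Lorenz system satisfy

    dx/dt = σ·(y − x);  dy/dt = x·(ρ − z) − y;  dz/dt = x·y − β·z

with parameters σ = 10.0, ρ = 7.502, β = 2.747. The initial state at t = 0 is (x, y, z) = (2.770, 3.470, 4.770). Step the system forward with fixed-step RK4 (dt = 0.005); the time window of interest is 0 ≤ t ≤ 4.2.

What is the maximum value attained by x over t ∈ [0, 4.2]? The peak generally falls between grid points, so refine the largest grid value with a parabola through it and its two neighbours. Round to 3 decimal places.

t=0.000: state=(2.770, 3.470, 4.770)
step 1 (dt=0.005): k1=(7.000, 4.098, -3.491), k2=(6.927, 4.160, -3.378), k3=(6.931, 4.158, -3.379), k4=(6.861, 4.219, -3.266); state += dt/6·(k1+2k2+2k3+k4)
t=0.005: state=(2.805, 3.491, 4.753)
t=0.010: state=(2.839, 3.512, 4.737)
t=0.015: state=(2.872, 3.534, 4.723)
continuing one RK4 step at a time; state shown every 40 steps (Δt=0.2):
t=0.200: state=(3.977, 4.564, 4.909)
t=0.400: state=(4.967, 5.275, 6.386)
t=0.600: state=(4.957, 4.660, 7.609)
t=0.800: state=(4.158, 3.769, 7.285)
t=1.000: state=(3.663, 3.575, 6.335)
t=1.200: state=(3.766, 3.935, 5.774)
t=1.400: state=(4.212, 4.451, 5.935)
t=1.600: state=(4.565, 4.646, 6.564)
t=1.800: state=(4.500, 4.371, 6.967)
t=2.000: state=(4.185, 4.034, 6.804)
t=2.200: state=(3.996, 3.967, 6.410)
t=2.400: state=(4.059, 4.140, 6.201)
t=2.600: state=(4.252, 4.345, 6.308)
t=2.800: state=(4.372, 4.390, 6.565)
t=3.000: state=(4.324, 4.267, 6.694)
t=3.200: state=(4.197, 4.140, 6.609)
t=3.400: state=(4.131, 4.126, 6.449)
t=3.600: state=(4.168, 4.205, 6.379)
t=3.800: state=(4.247, 4.282, 6.438)
t=4.000: state=(4.287, 4.288, 6.540)
t=4.200: state=(4.260, 4.235, 6.580)
largest grid value and its neighbours: x(0.490)=5.11911, x(0.495)=5.11984, x(0.500)=5.11975
parabola through these three points peaks at t≈0.497 with x≈5.11991

max x = 5.120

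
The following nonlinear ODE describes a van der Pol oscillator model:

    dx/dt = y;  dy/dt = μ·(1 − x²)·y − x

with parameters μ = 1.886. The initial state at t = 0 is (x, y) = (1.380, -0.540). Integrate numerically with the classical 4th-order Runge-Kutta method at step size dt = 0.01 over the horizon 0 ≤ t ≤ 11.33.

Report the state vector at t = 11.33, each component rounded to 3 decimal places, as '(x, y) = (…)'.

t=0.000: state=(1.380, -0.540)
step 1 (dt=0.01): k1=(-0.540, -0.459), k2=(-0.542, -0.460), k3=(-0.542, -0.460), k4=(-0.545, -0.461); state += dt/6·(k1+2k2+2k3+k4)
t=0.010: state=(1.375, -0.545)
t=0.020: state=(1.369, -0.549)
t=0.030: state=(1.364, -0.554)
continuing one RK4 step at a time; state shown every 50 steps (Δt=0.5):
t=0.500: state=(1.042, -0.848)
t=1.000: state=(0.446, -1.706)
t=1.500: state=(-0.919, -3.664)
t=2.000: state=(-1.995, -0.384)
t=2.500: state=(-1.940, 0.315)
t=3.000: state=(-1.757, 0.407)
t=3.500: state=(-1.531, 0.504)
t=4.000: state=(-1.239, 0.690)
t=4.500: state=(-0.796, 1.166)
t=5.000: state=(0.108, 2.758)
t=5.500: state=(1.719, 2.137)
t=6.000: state=(2.006, -0.182)
t=6.500: state=(1.854, -0.368)
t=7.000: state=(1.650, -0.449)
t=7.500: state=(1.397, -0.579)
t=8.000: state=(1.047, -0.864)
t=8.500: state=(0.443, -1.726)
t=9.000: state=(-0.935, -3.679)
t=9.500: state=(-1.999, -0.363)
t=10.000: state=(-1.941, 0.317)
t=10.500: state=(-1.758, 0.407)
t=11.000: state=(-1.532, 0.504)
t=11.330: state=(-1.350, 0.609)

(x, y) = (-1.350, 0.609)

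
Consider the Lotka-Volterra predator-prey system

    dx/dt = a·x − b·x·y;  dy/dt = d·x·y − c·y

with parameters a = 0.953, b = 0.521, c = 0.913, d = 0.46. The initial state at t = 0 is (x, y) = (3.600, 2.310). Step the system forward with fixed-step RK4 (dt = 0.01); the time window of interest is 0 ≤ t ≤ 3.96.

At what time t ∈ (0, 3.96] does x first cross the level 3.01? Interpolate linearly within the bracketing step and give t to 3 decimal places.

t=0.000: state=(3.600, 2.310)
step 1 (dt=0.01): k1=(-0.902, 1.716), k2=(-0.917, 1.718), k3=(-0.917, 1.718), k4=(-0.932, 1.719); state += dt/6·(k1+2k2+2k3+k4)
t=0.010: state=(3.591, 2.327)
t=0.020: state=(3.581, 2.344)
t=0.030: state=(3.572, 2.362)
continuing one RK4 step at a time; state shown every 20 steps (Δt=0.2):
t=0.200: state=(3.363, 2.653)
t=0.400: state=(3.035, 2.968)
t=0.410: state=(3.017, 2.983)
next step: t=0.420: state=(2.999, 2.997) — x has crossed 3.01
linear interpolation between t=0.410 (3.01679) and t=0.420 (2.99860) → t≈0.414

t = 0.414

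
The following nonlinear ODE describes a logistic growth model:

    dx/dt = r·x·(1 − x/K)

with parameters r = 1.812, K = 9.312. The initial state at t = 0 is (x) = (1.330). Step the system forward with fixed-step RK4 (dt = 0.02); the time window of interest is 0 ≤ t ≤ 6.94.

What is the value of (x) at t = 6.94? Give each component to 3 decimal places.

t=0.000: state=(1.330)
step 1 (dt=0.02): k1=(2.066), k2=(2.092), k3=(2.093), k4=(2.120); state += dt/6·(k1+2k2+2k3+k4)
t=0.020: state=(1.372)
t=0.040: state=(1.415)
t=0.060: state=(1.459)
continuing one RK4 step at a time; state shown every 25 steps (Δt=0.5):
t=0.500: state=(2.718)
t=1.000: state=(4.703)
t=1.500: state=(6.670)
t=2.000: state=(8.027)
t=2.500: state=(8.746)
t=3.000: state=(9.075)
t=3.500: state=(9.215)
t=4.000: state=(9.272)
t=4.500: state=(9.296)
t=5.000: state=(9.306)
t=5.500: state=(9.309)
t=6.000: state=(9.311)
t=6.500: state=(9.312)
t=6.940: state=(9.312)

(x) = (9.312)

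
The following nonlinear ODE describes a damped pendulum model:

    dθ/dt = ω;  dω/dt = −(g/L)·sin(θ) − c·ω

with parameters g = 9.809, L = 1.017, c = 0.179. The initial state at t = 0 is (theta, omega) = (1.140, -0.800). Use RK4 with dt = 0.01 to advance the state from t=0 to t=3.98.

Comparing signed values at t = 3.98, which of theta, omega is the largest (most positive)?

t=0.000: state=(1.140, -0.800)
step 1 (dt=0.01): k1=(-0.800, -8.621), k2=(-0.843, -8.597), k3=(-0.843, -8.596), k4=(-0.886, -8.571); state += dt/6·(k1+2k2+2k3+k4)
t=0.010: state=(1.132, -0.886)
t=0.020: state=(1.122, -0.971)
t=0.030: state=(1.112, -1.056)
continuing one RK4 step at a time; state shown every 20 steps (Δt=0.2):
t=0.200: state=(0.817, -2.363)
t=0.400: state=(0.240, -3.243)
t=0.600: state=(-0.401, -2.967)
t=0.800: state=(-0.880, -1.707)
t=1.000: state=(-1.059, -0.057)
t=1.200: state=(-0.906, 1.547)
t=1.400: state=(-0.469, 2.712)
t=1.600: state=(0.116, 2.948)
t=1.800: state=(0.638, 2.128)
t=2.000: state=(0.926, 0.689)
t=2.200: state=(0.907, -0.867)
t=2.400: state=(0.597, -2.154)
t=2.600: state=(0.093, -2.726)
t=2.800: state=(-0.426, -2.304)
t=3.000: state=(-0.777, -1.123)
t=3.200: state=(-0.858, 0.329)
t=3.400: state=(-0.655, 1.645)
t=3.600: state=(-0.236, 2.417)
t=3.800: state=(0.252, 2.310)
t=3.980: state=(0.604, 1.511)
compare at T: theta=0.604, omega=1.511

largest component: omega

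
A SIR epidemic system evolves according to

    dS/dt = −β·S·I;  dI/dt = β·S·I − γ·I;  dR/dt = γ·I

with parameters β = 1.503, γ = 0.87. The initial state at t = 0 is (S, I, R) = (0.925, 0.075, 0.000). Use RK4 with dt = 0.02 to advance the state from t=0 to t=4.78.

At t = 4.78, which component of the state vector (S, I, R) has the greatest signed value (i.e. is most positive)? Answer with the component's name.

t=0.000: state=(0.925, 0.075, 0.000)
step 1 (dt=0.02): k1=(-0.104, 0.039, 0.065), k2=(-0.105, 0.039, 0.066), k3=(-0.105, 0.039, 0.066), k4=(-0.105, 0.039, 0.066); state += dt/6·(k1+2k2+2k3+k4)
t=0.020: state=(0.923, 0.076, 0.001)
t=0.040: state=(0.921, 0.077, 0.003)
t=0.060: state=(0.919, 0.077, 0.004)
continuing one RK4 step at a time; state shown every 10 steps (Δt=0.2):
t=0.200: state=(0.903, 0.083, 0.014)
t=0.400: state=(0.880, 0.091, 0.029)
t=0.600: state=(0.855, 0.099, 0.045)
t=0.800: state=(0.829, 0.108, 0.063)
t=1.000: state=(0.802, 0.116, 0.083)
t=1.200: state=(0.773, 0.123, 0.104)
t=1.400: state=(0.745, 0.130, 0.126)
t=1.600: state=(0.715, 0.136, 0.149)
t=1.800: state=(0.686, 0.141, 0.173)
t=2.000: state=(0.657, 0.145, 0.198)
t=2.200: state=(0.629, 0.148, 0.223)
t=2.400: state=(0.601, 0.149, 0.249)
t=2.600: state=(0.575, 0.150, 0.275)
t=2.800: state=(0.550, 0.149, 0.301)
t=3.000: state=(0.526, 0.147, 0.327)
t=3.200: state=(0.503, 0.144, 0.352)
t=3.400: state=(0.482, 0.141, 0.377)
t=3.600: state=(0.462, 0.136, 0.401)
t=3.800: state=(0.444, 0.131, 0.425)
t=4.000: state=(0.427, 0.126, 0.447)
t=4.200: state=(0.412, 0.120, 0.468)
t=4.400: state=(0.398, 0.114, 0.489)
t=4.600: state=(0.385, 0.107, 0.508)
t=4.780: state=(0.374, 0.102, 0.524)
compare at T: S=0.374, I=0.102, R=0.524

largest component: R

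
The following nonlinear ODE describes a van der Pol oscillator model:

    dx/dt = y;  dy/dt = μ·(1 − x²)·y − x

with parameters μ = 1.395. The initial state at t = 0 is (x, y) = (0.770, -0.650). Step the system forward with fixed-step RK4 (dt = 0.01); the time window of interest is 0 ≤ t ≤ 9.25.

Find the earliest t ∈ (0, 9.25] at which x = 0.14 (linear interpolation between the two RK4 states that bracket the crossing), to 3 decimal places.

t = 0.588

t=0.000: state=(0.770, -0.650)
step 1 (dt=0.01): k1=(-0.650, -1.139), k2=(-0.656, -1.144), k3=(-0.656, -1.144), k4=(-0.661, -1.148); state += dt/6·(k1+2k2+2k3+k4)
t=0.010: state=(0.763, -0.661)
t=0.020: state=(0.757, -0.673)
t=0.030: state=(0.750, -0.685)
continuing one RK4 step at a time; state shown every 50 steps (Δt=0.5):
t=0.500: state=(0.273, -1.417)
t=0.580: state=(0.153, -1.594)
next step: t=0.590: state=(0.137, -1.617) — x has crossed 0.14
linear interpolation between t=0.580 (0.15321) and t=0.590 (0.13716) → t≈0.588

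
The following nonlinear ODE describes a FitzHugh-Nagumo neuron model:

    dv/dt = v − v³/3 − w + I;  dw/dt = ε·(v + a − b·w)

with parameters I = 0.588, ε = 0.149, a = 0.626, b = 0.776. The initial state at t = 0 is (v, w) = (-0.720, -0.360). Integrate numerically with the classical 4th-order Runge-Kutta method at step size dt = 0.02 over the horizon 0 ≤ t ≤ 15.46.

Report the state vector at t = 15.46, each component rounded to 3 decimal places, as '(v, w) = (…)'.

t=0.000: state=(-0.720, -0.360)
step 1 (dt=0.02): k1=(0.352, 0.028), k2=(0.354, 0.028), k3=(0.354, 0.028), k4=(0.355, 0.029); state += dt/6·(k1+2k2+2k3+k4)
t=0.020: state=(-0.713, -0.359)
t=0.040: state=(-0.706, -0.359)
t=0.060: state=(-0.699, -0.358)
continuing one RK4 step at a time; state shown every 25 steps (Δt=0.5):
t=0.500: state=(-0.521, -0.340)
t=1.000: state=(-0.251, -0.304)
t=1.500: state=(0.149, -0.246)
t=2.000: state=(0.740, -0.156)
t=2.500: state=(1.391, -0.023)
t=3.000: state=(1.760, 0.140)
t=3.500: state=(1.848, 0.309)
t=4.000: state=(1.826, 0.470)
t=4.500: state=(1.774, 0.619)
t=5.000: state=(1.712, 0.756)
t=5.500: state=(1.646, 0.880)
t=6.000: state=(1.579, 0.993)
t=6.500: state=(1.509, 1.094)
t=7.000: state=(1.436, 1.185)
t=7.500: state=(1.360, 1.265)
t=8.000: state=(1.280, 1.334)
t=8.500: state=(1.194, 1.394)
t=9.000: state=(1.099, 1.444)
t=9.500: state=(0.992, 1.484)
t=10.000: state=(0.867, 1.514)
t=10.500: state=(0.712, 1.531)
t=11.000: state=(0.506, 1.535)
t=11.500: state=(0.209, 1.521)
t=12.000: state=(-0.250, 1.480)
t=12.500: state=(-0.921, 1.401)
t=13.000: state=(-1.570, 1.275)
t=13.500: state=(-1.858, 1.123)
t=14.000: state=(-1.904, 0.968)
t=14.500: state=(-1.874, 0.822)
t=15.000: state=(-1.826, 0.687)
t=15.460: state=(-1.777, 0.573)

(v, w) = (-1.777, 0.573)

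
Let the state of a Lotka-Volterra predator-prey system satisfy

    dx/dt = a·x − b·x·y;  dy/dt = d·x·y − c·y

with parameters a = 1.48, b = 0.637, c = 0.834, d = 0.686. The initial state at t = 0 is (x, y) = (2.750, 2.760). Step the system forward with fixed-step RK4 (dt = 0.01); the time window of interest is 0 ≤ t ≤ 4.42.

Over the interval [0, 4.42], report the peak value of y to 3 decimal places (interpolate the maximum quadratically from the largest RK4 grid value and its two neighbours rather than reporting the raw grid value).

t=0.000: state=(2.750, 2.760)
step 1 (dt=0.01): k1=(-0.765, 2.905), k2=(-0.789, 2.913), k3=(-0.789, 2.913), k4=(-0.814, 2.920); state += dt/6·(k1+2k2+2k3+k4)
t=0.010: state=(2.742, 2.789)
t=0.020: state=(2.734, 2.818)
t=0.030: state=(2.725, 2.848)
continuing one RK4 step at a time; state shown every 20 steps (Δt=0.2):
t=0.200: state=(2.505, 3.357)
t=0.400: state=(2.118, 3.905)
t=0.600: state=(1.686, 4.290)
t=0.800: state=(1.295, 4.452)
t=1.000: state=(0.989, 4.402)
t=1.200: state=(0.768, 4.199)
t=1.400: state=(0.616, 3.905)
t=1.600: state=(0.514, 3.570)
t=1.800: state=(0.448, 3.226)
t=2.000: state=(0.408, 2.895)
t=2.200: state=(0.387, 2.587)
t=2.400: state=(0.381, 2.308)
t=2.600: state=(0.388, 2.059)
t=2.800: state=(0.407, 1.840)
t=3.000: state=(0.438, 1.650)
t=3.200: state=(0.483, 1.487)
t=3.400: state=(0.542, 1.350)
t=3.600: state=(0.618, 1.237)
t=3.800: state=(0.714, 1.147)
t=4.000: state=(0.833, 1.079)
t=4.200: state=(0.979, 1.034)
t=4.400: state=(1.156, 1.013)
t=4.420: state=(1.175, 1.012)
largest grid value and its neighbours: y(0.840)=4.45704, y(0.850)=4.45712, y(0.860)=4.45671
parabola through these three points peaks at t≈0.847 with y≈4.45715

max y = 4.457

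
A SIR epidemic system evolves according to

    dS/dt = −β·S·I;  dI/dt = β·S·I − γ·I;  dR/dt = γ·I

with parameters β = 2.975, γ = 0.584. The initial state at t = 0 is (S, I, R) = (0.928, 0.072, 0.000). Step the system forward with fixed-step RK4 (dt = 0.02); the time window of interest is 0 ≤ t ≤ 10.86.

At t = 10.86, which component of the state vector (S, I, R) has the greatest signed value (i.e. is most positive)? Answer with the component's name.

t=0.000: state=(0.928, 0.072, 0.000)
step 1 (dt=0.02): k1=(-0.199, 0.157, 0.042), k2=(-0.203, 0.160, 0.043), k3=(-0.203, 0.160, 0.043), k4=(-0.207, 0.163, 0.044); state += dt/6·(k1+2k2+2k3+k4)
t=0.020: state=(0.924, 0.075, 0.001)
t=0.040: state=(0.920, 0.079, 0.002)
t=0.060: state=(0.915, 0.082, 0.003)
continuing one RK4 step at a time; state shown every 25 steps (Δt=0.5):
t=0.500: state=(0.770, 0.193, 0.037)
t=1.000: state=(0.505, 0.375, 0.119)
t=1.500: state=(0.261, 0.490, 0.249)
t=2.000: state=(0.125, 0.482, 0.393)
t=2.500: state=(0.064, 0.412, 0.524)
t=3.000: state=(0.037, 0.331, 0.632)
t=3.500: state=(0.024, 0.258, 0.718)
t=4.000: state=(0.017, 0.199, 0.784)
t=4.500: state=(0.013, 0.152, 0.835)
t=5.000: state=(0.011, 0.115, 0.874)
t=5.500: state=(0.009, 0.087, 0.903)
t=6.000: state=(0.008, 0.066, 0.926)
t=6.500: state=(0.008, 0.050, 0.942)
t=7.000: state=(0.007, 0.038, 0.955)
t=7.500: state=(0.007, 0.028, 0.965)
t=8.000: state=(0.007, 0.021, 0.972)
t=8.500: state=(0.006, 0.016, 0.977)
t=9.000: state=(0.006, 0.012, 0.982)
t=9.500: state=(0.006, 0.009, 0.985)
t=10.000: state=(0.006, 0.007, 0.987)
t=10.500: state=(0.006, 0.005, 0.989)
t=10.860: state=(0.006, 0.004, 0.990)
compare at T: S=0.006, I=0.004, R=0.990

largest component: R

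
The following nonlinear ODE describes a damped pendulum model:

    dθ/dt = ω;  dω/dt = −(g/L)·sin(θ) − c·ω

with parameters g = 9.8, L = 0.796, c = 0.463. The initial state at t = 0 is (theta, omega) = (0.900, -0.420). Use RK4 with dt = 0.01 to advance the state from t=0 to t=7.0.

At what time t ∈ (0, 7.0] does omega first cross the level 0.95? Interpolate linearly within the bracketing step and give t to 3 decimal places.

t=0.000: state=(0.900, -0.420)
step 1 (dt=0.01): k1=(-0.420, -9.450), k2=(-0.467, -9.412), k3=(-0.467, -9.410), k4=(-0.514, -9.370); state += dt/6·(k1+2k2+2k3+k4)
t=0.010: state=(0.895, -0.514)
t=0.020: state=(0.890, -0.607)
t=0.030: state=(0.883, -0.700)
continuing one RK4 step at a time; state shown every 25 steps (Δt=0.25):
t=0.250: state=(0.532, -2.349)
t=0.500: state=(-0.136, -2.652)
t=0.750: state=(-0.641, -1.176)
t=1.000: state=(-0.681, 0.833)
t=1.010: state=(-0.672, 0.906)
next step: t=1.020: state=(-0.663, 0.978) — omega has crossed 0.95
linear interpolation between t=1.010 (0.90567) and t=1.020 (0.97755) → t≈1.016

t = 1.016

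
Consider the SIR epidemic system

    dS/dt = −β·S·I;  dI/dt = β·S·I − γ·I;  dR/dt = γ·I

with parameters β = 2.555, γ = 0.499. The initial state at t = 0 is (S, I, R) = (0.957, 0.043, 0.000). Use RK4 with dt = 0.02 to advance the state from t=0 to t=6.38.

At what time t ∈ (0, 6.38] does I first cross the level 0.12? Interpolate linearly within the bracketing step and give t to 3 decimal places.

t = 0.558

t=0.000: state=(0.957, 0.043, 0.000)
step 1 (dt=0.02): k1=(-0.105, 0.084, 0.021), k2=(-0.107, 0.085, 0.022), k3=(-0.107, 0.085, 0.022), k4=(-0.109, 0.087, 0.022); state += dt/6·(k1+2k2+2k3+k4)
t=0.020: state=(0.955, 0.045, 0.000)
t=0.040: state=(0.953, 0.046, 0.001)
t=0.060: state=(0.950, 0.048, 0.001)
continuing one RK4 step at a time; state shown every 25 steps (Δt=0.5):
t=0.500: state=(0.874, 0.109, 0.018)
t=0.540: state=(0.864, 0.116, 0.020)
next step: t=0.560: state=(0.858, 0.120, 0.021) — I has crossed 0.12
linear interpolation between t=0.540 (0.11640) and t=0.560 (0.12043) → t≈0.558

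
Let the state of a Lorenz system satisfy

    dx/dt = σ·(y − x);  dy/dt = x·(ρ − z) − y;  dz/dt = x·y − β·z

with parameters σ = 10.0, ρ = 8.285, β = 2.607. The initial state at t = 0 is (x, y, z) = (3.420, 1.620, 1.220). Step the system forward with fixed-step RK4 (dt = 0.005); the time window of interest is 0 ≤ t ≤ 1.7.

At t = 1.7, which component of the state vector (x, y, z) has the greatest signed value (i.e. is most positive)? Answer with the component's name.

largest component: z

t=0.000: state=(3.420, 1.620, 1.220)
step 1 (dt=0.005): k1=(-18.000, 22.542, 2.360), k2=(-16.986, 22.148, 2.462), k3=(-17.022, 22.166, 2.462), k4=(-16.041, 21.789, 2.560); state += dt/6·(k1+2k2+2k3+k4)
t=0.005: state=(3.335, 1.731, 1.232)
t=0.010: state=(3.259, 1.838, 1.246)
t=0.015: state=(3.193, 1.942, 1.260)
continuing one RK4 step at a time; state shown every 20 steps (Δt=0.1):
t=0.100: state=(2.981, 3.443, 1.629)
t=0.200: state=(3.884, 5.116, 2.551)
t=0.300: state=(5.275, 6.733, 4.402)
t=0.400: state=(6.550, 7.487, 7.216)
t=0.500: state=(6.879, 6.533, 9.846)
t=0.600: state=(5.944, 4.564, 10.748)
t=0.700: state=(4.468, 3.047, 9.984)
t=0.800: state=(3.287, 2.379, 8.583)
t=0.900: state=(2.650, 2.262, 7.199)
t=1.000: state=(2.462, 2.450, 6.066)
t=1.100: state=(2.592, 2.852, 5.258)
t=1.200: state=(2.965, 3.445, 4.820)
t=1.300: state=(3.539, 4.200, 4.812)
t=1.400: state=(4.257, 5.009, 5.302)
t=1.500: state=(4.981, 5.638, 6.281)
t=1.600: state=(5.482, 5.788, 7.516)
t=1.700: state=(5.541, 5.349, 8.530)
compare at T: x=5.541, y=5.349, z=8.530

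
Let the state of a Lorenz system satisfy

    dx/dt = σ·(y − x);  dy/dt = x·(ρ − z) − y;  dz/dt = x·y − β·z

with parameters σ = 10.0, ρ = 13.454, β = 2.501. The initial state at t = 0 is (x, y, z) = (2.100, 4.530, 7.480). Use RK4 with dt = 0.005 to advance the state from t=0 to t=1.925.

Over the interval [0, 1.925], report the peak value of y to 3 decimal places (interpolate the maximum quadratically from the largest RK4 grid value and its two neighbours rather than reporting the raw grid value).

t=0.000: state=(2.100, 4.530, 7.480)
step 1 (dt=0.005): k1=(24.300, 8.015, -9.194), k2=(23.893, 8.408, -8.818), k3=(23.913, 8.399, -8.823), k4=(23.524, 8.786, -8.449); state += dt/6·(k1+2k2+2k3+k4)
t=0.005: state=(2.220, 4.572, 7.436)
t=0.010: state=(2.335, 4.618, 7.395)
t=0.015: state=(2.448, 4.667, 7.359)
continuing one RK4 step at a time; state shown every 20 steps (Δt=0.1):
t=0.100: state=(4.106, 5.965, 7.308)
t=0.200: state=(6.041, 8.033, 8.898)
t=0.300: state=(7.819, 9.148, 12.402)
t=0.400: state=(8.228, 7.594, 15.868)
t=0.500: state=(6.752, 4.718, 16.459)
t=0.600: state=(4.762, 3.033, 14.706)
t=0.700: state=(3.491, 2.686, 12.441)
t=0.800: state=(3.090, 3.051, 10.494)
t=0.900: state=(3.348, 3.882, 9.142)
t=1.000: state=(4.133, 5.161, 8.610)
t=1.100: state=(5.362, 6.751, 9.229)
t=1.200: state=(6.748, 8.004, 11.232)
t=1.300: state=(7.566, 7.805, 13.921)
t=1.400: state=(7.124, 6.070, 15.442)
t=1.500: state=(5.777, 4.327, 14.954)
t=1.600: state=(4.520, 3.541, 13.377)
t=1.700: state=(3.878, 3.569, 11.696)
t=1.800: state=(3.864, 4.124, 10.401)
t=1.900: state=(4.359, 5.071, 9.761)
t=1.925: state=(4.549, 5.354, 9.732)
largest grid value and its neighbours: y(0.290)=9.14283, y(0.295)=9.14936, y(0.300)=9.14849
parabola through these three points peaks at t≈0.297 with y≈9.14990

max y = 9.150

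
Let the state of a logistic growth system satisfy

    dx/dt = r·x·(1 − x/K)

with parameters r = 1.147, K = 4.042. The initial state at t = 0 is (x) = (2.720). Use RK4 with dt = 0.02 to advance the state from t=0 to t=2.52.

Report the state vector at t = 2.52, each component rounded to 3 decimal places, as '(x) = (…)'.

(x) = (3.936)

t=0.000: state=(2.720)
step 1 (dt=0.02): k1=(1.020), k2=(1.016), k3=(1.016), k4=(1.012); state += dt/6·(k1+2k2+2k3+k4)
t=0.020: state=(2.740)
t=0.040: state=(2.760)
t=0.060: state=(2.780)
continuing one RK4 step at a time; state shown every 5 steps (Δt=0.1):
t=0.100: state=(2.820)
t=0.200: state=(2.915)
t=0.300: state=(3.006)
t=0.400: state=(3.092)
t=0.500: state=(3.173)
t=0.600: state=(3.249)
t=0.700: state=(3.319)
t=0.800: state=(3.385)
t=0.900: state=(3.446)
t=1.000: state=(3.502)
t=1.100: state=(3.553)
t=1.200: state=(3.600)
t=1.300: state=(3.643)
t=1.400: state=(3.683)
t=1.500: state=(3.719)
t=1.600: state=(3.751)
t=1.700: state=(3.781)
t=1.800: state=(3.807)
t=1.900: state=(3.831)
t=2.000: state=(3.853)
t=2.100: state=(3.873)
t=2.200: state=(3.890)
t=2.300: state=(3.906)
t=2.400: state=(3.921)
t=2.500: state=(3.933)
t=2.520: state=(3.936)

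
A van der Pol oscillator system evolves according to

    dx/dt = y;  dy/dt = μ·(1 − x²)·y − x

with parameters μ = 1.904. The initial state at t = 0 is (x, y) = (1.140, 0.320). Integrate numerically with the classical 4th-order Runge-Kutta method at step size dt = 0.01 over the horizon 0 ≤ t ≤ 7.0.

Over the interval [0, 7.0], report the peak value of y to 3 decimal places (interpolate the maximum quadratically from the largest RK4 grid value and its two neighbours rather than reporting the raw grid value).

t=0.000: state=(1.140, 0.320)
step 1 (dt=0.01): k1=(0.320, -1.323), k2=(0.313, -1.323), k3=(0.313, -1.322), k4=(0.307, -1.322); state += dt/6·(k1+2k2+2k3+k4)
t=0.010: state=(1.143, 0.307)
t=0.020: state=(1.146, 0.294)
t=0.030: state=(1.149, 0.280)
continuing one RK4 step at a time; state shown every 25 steps (Δt=0.25):
t=0.250: state=(1.180, 0.002)
t=0.500: state=(1.145, -0.267)
t=0.750: state=(1.049, -0.505)
t=1.000: state=(0.891, -0.766)
t=1.250: state=(0.657, -1.138)
t=1.500: state=(0.300, -1.777)
t=1.750: state=(-0.269, -2.841)
t=2.000: state=(-1.090, -3.428)
t=2.250: state=(-1.763, -1.687)
t=2.500: state=(-1.972, -0.221)
t=2.750: state=(-1.961, 0.213)
t=3.000: state=(-1.891, 0.331)
t=3.250: state=(-1.801, 0.382)
t=3.500: state=(-1.700, 0.424)
t=3.750: state=(-1.589, 0.472)
t=4.000: state=(-1.463, 0.536)
t=4.250: state=(-1.318, 0.627)
t=4.500: state=(-1.146, 0.764)
t=4.750: state=(-0.929, 0.992)
t=5.000: state=(-0.635, 1.403)
t=5.250: state=(-0.196, 2.189)
t=5.500: state=(0.500, 3.398)
t=5.750: state=(1.392, 3.228)
t=6.000: state=(1.921, 1.023)
t=6.250: state=(2.019, -0.015)
t=6.500: state=(1.976, -0.271)
t=6.750: state=(1.898, -0.345)
t=7.000: state=(1.806, -0.385)
largest grid value and its neighbours: y(5.610)=3.69815, y(5.620)=3.70078, y(5.630)=3.69820
parabola through these three points peaks at t≈5.620 with y≈3.70078

max y = 3.701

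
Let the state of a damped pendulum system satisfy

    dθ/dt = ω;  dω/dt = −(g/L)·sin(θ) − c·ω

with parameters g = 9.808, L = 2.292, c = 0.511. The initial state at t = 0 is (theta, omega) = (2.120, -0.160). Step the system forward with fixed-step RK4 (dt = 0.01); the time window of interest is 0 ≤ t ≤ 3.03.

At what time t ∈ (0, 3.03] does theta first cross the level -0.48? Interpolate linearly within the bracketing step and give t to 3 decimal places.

t = 1.298

t=0.000: state=(2.120, -0.160)
step 1 (dt=0.01): k1=(-0.160, -3.568), k2=(-0.178, -3.561), k3=(-0.178, -3.561), k4=(-0.196, -3.554); state += dt/6·(k1+2k2+2k3+k4)
t=0.010: state=(2.118, -0.196)
t=0.020: state=(2.116, -0.231)
t=0.030: state=(2.114, -0.266)
continuing one RK4 step at a time; state shown every 10 steps (Δt=0.1):
t=0.100: state=(2.086, -0.511)
t=0.200: state=(2.018, -0.855)
t=0.300: state=(1.916, -1.196)
t=0.400: state=(1.779, -1.538)
t=0.500: state=(1.608, -1.874)
t=0.600: state=(1.404, -2.197)
t=0.700: state=(1.170, -2.487)
t=0.800: state=(0.909, -2.722)
t=0.900: state=(0.628, -2.875)
t=1.000: state=(0.337, -2.925)
t=1.100: state=(0.047, -2.858)
t=1.200: state=(-0.230, -2.676)
t=1.290: state=(-0.461, -2.428)
next step: t=1.300: state=(-0.485, -2.396) — theta has crossed -0.48
linear interpolation between t=1.290 (-0.46065) and t=1.300 (-0.48476) → t≈1.298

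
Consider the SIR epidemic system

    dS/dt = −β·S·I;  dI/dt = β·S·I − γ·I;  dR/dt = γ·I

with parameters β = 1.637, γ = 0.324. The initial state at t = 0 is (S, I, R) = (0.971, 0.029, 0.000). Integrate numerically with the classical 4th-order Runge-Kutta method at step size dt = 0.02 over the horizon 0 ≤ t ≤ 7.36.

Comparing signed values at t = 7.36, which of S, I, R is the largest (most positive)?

t=0.000: state=(0.971, 0.029, 0.000)
step 1 (dt=0.02): k1=(-0.046, 0.037, 0.009), k2=(-0.047, 0.037, 0.010), k3=(-0.047, 0.037, 0.010), k4=(-0.047, 0.038, 0.010); state += dt/6·(k1+2k2+2k3+k4)
t=0.020: state=(0.970, 0.030, 0.000)
t=0.040: state=(0.969, 0.031, 0.000)
t=0.060: state=(0.968, 0.031, 0.001)
continuing one RK4 step at a time; state shown every 25 steps (Δt=0.5):
t=0.500: state=(0.940, 0.054, 0.007)
t=1.000: state=(0.885, 0.097, 0.018)
t=1.500: state=(0.796, 0.165, 0.039)
t=2.000: state=(0.671, 0.256, 0.073)
t=2.500: state=(0.523, 0.355, 0.123)
t=3.000: state=(0.377, 0.436, 0.187)
t=3.500: state=(0.259, 0.479, 0.262)
t=4.000: state=(0.174, 0.486, 0.340)
t=4.500: state=(0.118, 0.465, 0.418)
t=5.000: state=(0.082, 0.428, 0.490)
t=5.500: state=(0.059, 0.385, 0.556)
t=6.000: state=(0.043, 0.342, 0.615)
t=6.500: state=(0.033, 0.300, 0.667)
t=7.000: state=(0.027, 0.261, 0.712)
t=7.360: state=(0.023, 0.236, 0.741)
compare at T: S=0.023, I=0.236, R=0.741

largest component: R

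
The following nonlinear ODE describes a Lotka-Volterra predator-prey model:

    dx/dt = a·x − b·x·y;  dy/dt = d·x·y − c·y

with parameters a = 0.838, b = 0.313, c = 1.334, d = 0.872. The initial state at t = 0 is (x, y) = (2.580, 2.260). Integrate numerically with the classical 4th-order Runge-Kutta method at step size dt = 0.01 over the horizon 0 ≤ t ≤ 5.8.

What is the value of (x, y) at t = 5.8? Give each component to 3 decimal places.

(x, y) = (2.370, 1.665)

t=0.000: state=(2.580, 2.260)
step 1 (dt=0.01): k1=(0.337, 2.070), k2=(0.329, 2.082), k3=(0.329, 2.082), k4=(0.321, 2.095); state += dt/6·(k1+2k2+2k3+k4)
t=0.010: state=(2.583, 2.281)
t=0.020: state=(2.586, 2.302)
t=0.030: state=(2.589, 2.323)
continuing one RK4 step at a time; state shown every 20 steps (Δt=0.2):
t=0.200: state=(2.611, 2.725)
t=0.400: state=(2.560, 3.280)
t=0.600: state=(2.419, 3.882)
t=0.800: state=(2.203, 4.453)
t=1.000: state=(1.942, 4.897)
t=1.200: state=(1.675, 5.140)
t=1.400: state=(1.434, 5.160)
t=1.600: state=(1.233, 4.982)
t=1.800: state=(1.077, 4.664)
t=2.000: state=(0.963, 4.265)
t=2.200: state=(0.884, 3.835)
t=2.400: state=(0.833, 3.410)
t=2.600: state=(0.806, 3.012)
t=2.800: state=(0.798, 2.652)
t=3.000: state=(0.808, 2.336)
t=3.200: state=(0.832, 2.063)
t=3.400: state=(0.871, 1.833)
t=3.600: state=(0.924, 1.641)
t=3.800: state=(0.991, 1.485)
t=4.000: state=(1.072, 1.361)
t=4.200: state=(1.168, 1.267)
t=4.400: state=(1.279, 1.201)
t=4.600: state=(1.404, 1.162)
t=4.800: state=(1.545, 1.151)
t=5.000: state=(1.699, 1.169)
t=5.200: state=(1.865, 1.221)
t=5.400: state=(2.037, 1.314)
t=5.600: state=(2.209, 1.458)
t=5.800: state=(2.370, 1.665)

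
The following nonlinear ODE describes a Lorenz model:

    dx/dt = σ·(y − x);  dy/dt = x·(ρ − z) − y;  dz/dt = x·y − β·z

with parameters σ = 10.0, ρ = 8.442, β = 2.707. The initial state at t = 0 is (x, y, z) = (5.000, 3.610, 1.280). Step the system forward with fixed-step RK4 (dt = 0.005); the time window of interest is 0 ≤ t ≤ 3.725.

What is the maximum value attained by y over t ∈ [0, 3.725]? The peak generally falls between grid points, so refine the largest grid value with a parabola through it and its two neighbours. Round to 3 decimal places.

max y = 7.879

t=0.000: state=(5.000, 3.610, 1.280)
step 1 (dt=0.005): k1=(-13.900, 32.200, 14.585), k2=(-12.748, 31.690, 14.761), k3=(-12.789, 31.709, 14.764), k4=(-11.675, 31.219, 14.937); state += dt/6·(k1+2k2+2k3+k4)
t=0.005: state=(4.936, 3.769, 1.354)
t=0.010: state=(4.883, 3.922, 1.429)
t=0.015: state=(4.840, 4.072, 1.507)
continuing one RK4 step at a time; state shown every 40 steps (Δt=0.2):
t=0.200: state=(6.424, 7.722, 5.993)
t=0.400: state=(6.679, 5.416, 11.113)
t=0.600: state=(3.627, 2.435, 9.250)
t=0.800: state=(2.440, 2.338, 6.359)
t=1.000: state=(2.852, 3.320, 4.819)
t=1.200: state=(4.193, 5.014, 5.124)
t=1.400: state=(5.637, 6.065, 7.483)
t=1.600: state=(5.401, 4.807, 9.207)
t=1.800: state=(4.083, 3.548, 8.272)
t=2.000: state=(3.552, 3.548, 6.795)
t=2.200: state=(3.936, 4.284, 6.195)
t=2.400: state=(4.722, 5.087, 6.816)
t=2.600: state=(5.104, 5.076, 7.957)
t=2.800: state=(4.690, 4.379, 8.215)
t=3.000: state=(4.164, 3.998, 7.569)
t=3.200: state=(4.092, 4.177, 6.964)
t=3.400: state=(4.408, 4.605, 6.945)
t=3.600: state=(4.732, 4.825, 7.425)
t=3.725: state=(4.770, 4.738, 7.715)
largest grid value and its neighbours: y(0.235)=7.87793, y(0.240)=7.87867, y(0.245)=7.87378
parabola through these three points peaks at t≈0.238 with y≈7.87905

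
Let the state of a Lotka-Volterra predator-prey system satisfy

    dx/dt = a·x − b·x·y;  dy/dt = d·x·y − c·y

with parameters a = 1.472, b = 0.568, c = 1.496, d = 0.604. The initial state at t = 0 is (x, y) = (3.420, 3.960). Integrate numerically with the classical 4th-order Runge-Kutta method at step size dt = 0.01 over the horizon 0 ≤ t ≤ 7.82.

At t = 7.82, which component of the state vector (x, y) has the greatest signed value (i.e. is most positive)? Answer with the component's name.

largest component: x

t=0.000: state=(3.420, 3.960)
step 1 (dt=0.01): k1=(-2.658, 2.256), k2=(-2.670, 2.230), k3=(-2.670, 2.230), k4=(-2.681, 2.204); state += dt/6·(k1+2k2+2k3+k4)
t=0.010: state=(3.393, 3.982)
t=0.020: state=(3.366, 4.004)
t=0.030: state=(3.339, 4.025)
continuing one RK4 step at a time; state shown every 50 steps (Δt=0.5):
t=0.500: state=(2.127, 4.294)
t=1.000: state=(1.461, 3.434)
t=1.500: state=(1.329, 2.453)
t=2.000: state=(1.535, 1.775)
t=2.500: state=(2.047, 1.432)
t=3.000: state=(2.877, 1.415)
t=3.500: state=(3.830, 1.850)
t=4.000: state=(4.091, 2.992)
t=4.500: state=(3.003, 4.235)
t=5.000: state=(1.852, 4.105)
t=5.500: state=(1.378, 3.118)
t=6.000: state=(1.359, 2.212)
t=6.500: state=(1.656, 1.638)
t=7.000: state=(2.266, 1.390)
t=7.500: state=(3.173, 1.487)
t=7.820: state=(3.782, 1.807)
compare at T: x=3.782, y=1.807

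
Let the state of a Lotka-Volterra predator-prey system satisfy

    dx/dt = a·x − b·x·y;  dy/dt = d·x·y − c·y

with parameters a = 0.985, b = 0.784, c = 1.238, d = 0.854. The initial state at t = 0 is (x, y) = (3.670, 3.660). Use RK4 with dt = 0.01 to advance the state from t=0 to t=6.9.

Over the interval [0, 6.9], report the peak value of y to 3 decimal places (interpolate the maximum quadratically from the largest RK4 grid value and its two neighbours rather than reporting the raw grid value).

max y = 5.005

t=0.000: state=(3.670, 3.660)
step 1 (dt=0.01): k1=(-6.916, 6.940), k2=(-6.950, 6.897), k3=(-6.949, 6.896), k4=(-6.980, 6.849); state += dt/6·(k1+2k2+2k3+k4)
t=0.010: state=(3.601, 3.729)
t=0.020: state=(3.530, 3.797)
t=0.030: state=(3.460, 3.864)
continuing one RK4 step at a time; state shown every 25 steps (Δt=0.25):
t=0.250: state=(1.992, 4.886)
t=0.500: state=(0.964, 4.851)
t=0.750: state=(0.509, 4.137)
t=1.000: state=(0.314, 3.305)
t=1.250: state=(0.226, 2.566)
t=1.500: state=(0.186, 1.967)
t=1.750: state=(0.170, 1.499)
t=2.000: state=(0.168, 1.140)
t=2.250: state=(0.177, 0.868)
t=2.500: state=(0.195, 0.662)
t=2.750: state=(0.222, 0.508)
t=3.000: state=(0.261, 0.393)
t=3.250: state=(0.312, 0.306)
t=3.500: state=(0.378, 0.242)
t=3.750: state=(0.463, 0.194)
t=4.000: state=(0.572, 0.159)
t=4.250: state=(0.712, 0.134)
t=4.500: state=(0.889, 0.116)
t=4.750: state=(1.112, 0.106)
t=5.000: state=(1.394, 0.101)
t=5.250: state=(1.749, 0.104)
t=5.500: state=(2.190, 0.116)
t=5.750: state=(2.732, 0.143)
t=6.000: state=(3.381, 0.201)
t=6.250: state=(4.113, 0.329)
t=6.500: state=(4.812, 0.627)
t=6.750: state=(5.125, 1.345)
t=6.900: state=(4.858, 2.127)
largest grid value and its neighbours: y(0.350)=5.00427, y(0.360)=5.00506, y(0.370)=5.00403
parabola through these three points peaks at t≈0.359 with y≈5.00506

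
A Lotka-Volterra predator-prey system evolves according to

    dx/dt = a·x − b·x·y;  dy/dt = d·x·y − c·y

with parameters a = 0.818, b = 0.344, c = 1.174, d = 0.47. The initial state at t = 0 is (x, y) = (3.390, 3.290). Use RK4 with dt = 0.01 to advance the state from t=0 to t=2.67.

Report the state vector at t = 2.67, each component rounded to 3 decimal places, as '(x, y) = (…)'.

(x, y) = (1.608, 2.023)

t=0.000: state=(3.390, 3.290)
step 1 (dt=0.01): k1=(-1.064, 1.379), k2=(-1.070, 1.374), k3=(-1.070, 1.374), k4=(-1.076, 1.369); state += dt/6·(k1+2k2+2k3+k4)
t=0.010: state=(3.379, 3.304)
t=0.020: state=(3.368, 3.317)
t=0.030: state=(3.358, 3.331)
continuing one RK4 step at a time; state shown every 10 steps (Δt=0.1):
t=0.100: state=(3.278, 3.422)
t=0.200: state=(3.156, 3.540)
t=0.300: state=(3.027, 3.640)
t=0.400: state=(2.894, 3.720)
t=0.500: state=(2.760, 3.778)
t=0.600: state=(2.629, 3.813)
t=0.700: state=(2.501, 3.825)
t=0.800: state=(2.380, 3.815)
t=0.900: state=(2.267, 3.783)
t=1.000: state=(2.161, 3.733)
t=1.100: state=(2.065, 3.666)
t=1.200: state=(1.978, 3.585)
t=1.300: state=(1.901, 3.492)
t=1.400: state=(1.833, 3.390)
t=1.500: state=(1.773, 3.281)
t=1.600: state=(1.722, 3.167)
t=1.700: state=(1.680, 3.050)
t=1.800: state=(1.645, 2.933)
t=1.900: state=(1.617, 2.816)
t=2.000: state=(1.596, 2.700)
t=2.100: state=(1.581, 2.587)
t=2.200: state=(1.573, 2.477)
t=2.300: state=(1.570, 2.372)
t=2.400: state=(1.573, 2.271)
t=2.500: state=(1.582, 2.175)
t=2.600: state=(1.596, 2.084)
t=2.670: state=(1.608, 2.023)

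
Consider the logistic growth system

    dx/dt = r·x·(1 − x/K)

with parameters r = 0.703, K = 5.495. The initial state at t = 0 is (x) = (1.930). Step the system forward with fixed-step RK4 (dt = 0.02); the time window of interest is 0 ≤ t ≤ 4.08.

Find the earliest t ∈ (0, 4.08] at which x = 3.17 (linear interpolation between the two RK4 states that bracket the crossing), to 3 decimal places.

t=0.000: state=(1.930)
step 1 (dt=0.02): k1=(0.880), k2=(0.882), k3=(0.882), k4=(0.884); state += dt/6·(k1+2k2+2k3+k4)
t=0.020: state=(1.948)
t=0.040: state=(1.965)
t=0.060: state=(1.983)
continuing one RK4 step at a time; state shown every 10 steps (Δt=0.2):
t=0.200: state=(2.110)
t=0.400: state=(2.295)
t=0.600: state=(2.485)
t=0.800: state=(2.677)
t=1.000: state=(2.870)
t=1.200: state=(3.062)
t=1.300: state=(3.157)
next step: t=1.320: state=(3.176) — x has crossed 3.17
linear interpolation between t=1.300 (3.15691) and t=1.320 (3.17577) → t≈1.314

t = 1.314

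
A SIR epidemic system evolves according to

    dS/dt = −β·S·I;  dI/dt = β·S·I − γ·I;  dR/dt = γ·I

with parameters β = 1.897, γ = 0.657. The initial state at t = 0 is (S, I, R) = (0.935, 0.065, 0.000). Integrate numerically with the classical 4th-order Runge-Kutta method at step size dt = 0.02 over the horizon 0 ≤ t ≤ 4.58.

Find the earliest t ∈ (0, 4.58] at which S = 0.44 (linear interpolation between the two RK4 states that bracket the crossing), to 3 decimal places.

t = 2.171

t=0.000: state=(0.935, 0.065, 0.000)
step 1 (dt=0.02): k1=(-0.115, 0.073, 0.043), k2=(-0.116, 0.073, 0.043), k3=(-0.116, 0.073, 0.043), k4=(-0.118, 0.074, 0.044); state += dt/6·(k1+2k2+2k3+k4)
t=0.020: state=(0.933, 0.066, 0.001)
t=0.040: state=(0.930, 0.068, 0.002)
t=0.060: state=(0.928, 0.069, 0.003)
continuing one RK4 step at a time; state shown every 10 steps (Δt=0.2):
t=0.200: state=(0.910, 0.081, 0.010)
t=0.400: state=(0.879, 0.100, 0.021)
t=0.600: state=(0.843, 0.121, 0.036)
t=0.800: state=(0.802, 0.145, 0.053)
t=1.000: state=(0.755, 0.171, 0.074)
t=1.200: state=(0.704, 0.198, 0.098)
t=1.400: state=(0.650, 0.224, 0.126)
t=1.600: state=(0.594, 0.249, 0.157)
t=1.800: state=(0.538, 0.271, 0.191)
t=2.000: state=(0.484, 0.288, 0.228)
t=2.160: state=(0.443, 0.298, 0.259)
next step: t=2.180: state=(0.438, 0.299, 0.263) — S has crossed 0.44
linear interpolation between t=2.160 (0.44280) and t=2.180 (0.43781) → t≈2.171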